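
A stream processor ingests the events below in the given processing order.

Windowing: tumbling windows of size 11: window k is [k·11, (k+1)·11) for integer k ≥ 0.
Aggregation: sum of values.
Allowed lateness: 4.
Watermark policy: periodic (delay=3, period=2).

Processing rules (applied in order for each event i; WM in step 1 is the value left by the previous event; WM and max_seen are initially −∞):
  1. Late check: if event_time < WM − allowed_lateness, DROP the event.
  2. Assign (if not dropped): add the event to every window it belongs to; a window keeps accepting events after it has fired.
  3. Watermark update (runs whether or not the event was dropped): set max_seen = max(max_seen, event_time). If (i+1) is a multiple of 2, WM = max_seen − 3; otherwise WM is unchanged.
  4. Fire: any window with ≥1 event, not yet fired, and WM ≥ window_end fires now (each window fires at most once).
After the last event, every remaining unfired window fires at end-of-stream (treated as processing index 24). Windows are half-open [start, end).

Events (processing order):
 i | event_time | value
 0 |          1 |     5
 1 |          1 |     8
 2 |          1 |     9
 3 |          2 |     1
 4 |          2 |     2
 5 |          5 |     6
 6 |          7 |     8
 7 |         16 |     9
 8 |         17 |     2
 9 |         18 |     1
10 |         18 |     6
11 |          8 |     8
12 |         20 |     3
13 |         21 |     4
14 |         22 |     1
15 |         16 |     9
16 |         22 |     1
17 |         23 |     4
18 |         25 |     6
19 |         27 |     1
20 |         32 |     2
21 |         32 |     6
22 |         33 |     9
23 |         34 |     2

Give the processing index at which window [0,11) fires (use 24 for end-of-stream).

i=0 t=1 v=5: → [0,11); WM=−∞
i=1 t=1 v=8: → [0,11); WM=-2
i=2 t=1 v=9: → [0,11); WM=-2
i=3 t=2 v=1: → [0,11); WM=-1
i=4 t=2 v=2: → [0,11); WM=-1
i=5 t=5 v=6: → [0,11); WM=2
i=6 t=7 v=8: → [0,11); WM=2
i=7 t=16 v=9: → [11,22); WM=13; [0,11) fires=39
i=8 t=17 v=2: → [11,22); WM=13
i=9 t=18 v=1: → [11,22); WM=15
i=10 t=18 v=6: → [11,22); WM=15
i=11 t=8 v=8: DROP (t<15-4); WM=15
i=12 t=20 v=3: → [11,22); WM=15
i=13 t=21 v=4: → [11,22); WM=18
i=14 t=22 v=1: → [22,33); WM=18
i=15 t=16 v=9: → [11,22); WM=19
i=16 t=22 v=1: → [22,33); WM=19
i=17 t=23 v=4: → [22,33); WM=20
i=18 t=25 v=6: → [22,33); WM=20
i=19 t=27 v=1: → [22,33); WM=24; [11,22) fires=34
i=20 t=32 v=2: → [22,33); WM=24
i=21 t=32 v=6: → [22,33); WM=29
i=22 t=33 v=9: → [33,44); WM=29
i=23 t=34 v=2: → [33,44); WM=31

7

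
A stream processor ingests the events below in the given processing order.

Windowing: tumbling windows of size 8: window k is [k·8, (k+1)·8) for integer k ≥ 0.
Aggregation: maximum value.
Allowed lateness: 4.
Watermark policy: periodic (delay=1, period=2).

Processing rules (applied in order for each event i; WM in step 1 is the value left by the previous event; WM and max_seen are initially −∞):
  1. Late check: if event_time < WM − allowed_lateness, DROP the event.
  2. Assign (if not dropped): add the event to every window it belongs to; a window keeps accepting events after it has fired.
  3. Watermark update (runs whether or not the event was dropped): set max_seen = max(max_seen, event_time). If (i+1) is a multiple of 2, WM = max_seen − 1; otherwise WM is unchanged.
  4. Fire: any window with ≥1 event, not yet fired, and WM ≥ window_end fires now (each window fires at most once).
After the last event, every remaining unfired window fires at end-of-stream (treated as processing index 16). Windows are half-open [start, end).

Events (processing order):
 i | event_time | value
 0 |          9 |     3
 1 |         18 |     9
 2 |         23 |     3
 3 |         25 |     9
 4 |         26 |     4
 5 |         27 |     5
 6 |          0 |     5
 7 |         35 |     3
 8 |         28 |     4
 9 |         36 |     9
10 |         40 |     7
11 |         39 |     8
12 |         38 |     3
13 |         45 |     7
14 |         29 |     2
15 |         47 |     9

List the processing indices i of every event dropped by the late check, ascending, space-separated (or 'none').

6 8 14

i=0 t=9 v=3: → [8,16); WM=−∞
i=1 t=18 v=9: → [16,24); WM=17; [8,16) fires=3
i=2 t=23 v=3: → [16,24); WM=17
i=3 t=25 v=9: → [24,32); WM=24; [16,24) fires=9
i=4 t=26 v=4: → [24,32); WM=24
i=5 t=27 v=5: → [24,32); WM=26
i=6 t=0 v=5: DROP (t<26-4); WM=26
i=7 t=35 v=3: → [32,40); WM=34; [24,32) fires=9
i=8 t=28 v=4: DROP (t<34-4); WM=34
i=9 t=36 v=9: → [32,40); WM=35
i=10 t=40 v=7: → [40,48); WM=35
i=11 t=39 v=8: → [32,40); WM=39
i=12 t=38 v=3: → [32,40); WM=39
i=13 t=45 v=7: → [40,48); WM=44; [32,40) fires=9
i=14 t=29 v=2: DROP (t<44-4); WM=44
i=15 t=47 v=9: → [40,48); WM=46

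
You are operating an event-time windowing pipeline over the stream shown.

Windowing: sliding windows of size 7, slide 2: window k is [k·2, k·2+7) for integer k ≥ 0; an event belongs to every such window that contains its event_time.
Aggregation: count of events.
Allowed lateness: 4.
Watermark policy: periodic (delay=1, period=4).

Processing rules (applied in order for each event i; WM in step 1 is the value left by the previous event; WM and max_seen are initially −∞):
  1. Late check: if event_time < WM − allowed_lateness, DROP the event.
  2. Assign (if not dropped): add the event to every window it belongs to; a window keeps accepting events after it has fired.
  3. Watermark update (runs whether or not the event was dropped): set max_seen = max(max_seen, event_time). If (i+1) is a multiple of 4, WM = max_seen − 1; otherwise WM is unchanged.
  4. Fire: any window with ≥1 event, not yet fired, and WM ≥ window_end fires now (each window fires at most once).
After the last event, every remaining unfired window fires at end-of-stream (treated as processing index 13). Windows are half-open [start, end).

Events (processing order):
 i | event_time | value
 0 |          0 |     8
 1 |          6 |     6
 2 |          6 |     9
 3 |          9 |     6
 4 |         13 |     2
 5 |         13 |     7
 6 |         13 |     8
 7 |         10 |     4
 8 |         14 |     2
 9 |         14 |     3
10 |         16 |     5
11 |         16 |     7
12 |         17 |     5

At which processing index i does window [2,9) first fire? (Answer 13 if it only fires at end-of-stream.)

i=0 t=0 v=8: → [0,7); WM=−∞
i=1 t=6 v=6: → [6,13),[4,11),[2,9),[0,7); WM=−∞
i=2 t=6 v=9: → [6,13),[4,11),[2,9),[0,7); WM=−∞
i=3 t=9 v=6: → [8,15),[6,13),[4,11); WM=8; [0,7) fires=3
i=4 t=13 v=2: → [12,19),[10,17),[8,15); WM=8
i=5 t=13 v=7: → [12,19),[10,17),[8,15); WM=8
i=6 t=13 v=8: → [12,19),[10,17),[8,15); WM=8
i=7 t=10 v=4: → [10,17),[8,15),[6,13),[4,11); WM=12; [2,9) fires=2 [4,11) fires=4
i=8 t=14 v=2: → [14,21),[12,19),[10,17),[8,15); WM=12
i=9 t=14 v=3: → [14,21),[12,19),[10,17),[8,15); WM=12
i=10 t=16 v=5: → [16,23),[14,21),[12,19),[10,17); WM=12
i=11 t=16 v=7: → [16,23),[14,21),[12,19),[10,17); WM=15; [6,13) fires=4 [8,15) fires=7
i=12 t=17 v=5: → [16,23),[14,21),[12,19); WM=15

7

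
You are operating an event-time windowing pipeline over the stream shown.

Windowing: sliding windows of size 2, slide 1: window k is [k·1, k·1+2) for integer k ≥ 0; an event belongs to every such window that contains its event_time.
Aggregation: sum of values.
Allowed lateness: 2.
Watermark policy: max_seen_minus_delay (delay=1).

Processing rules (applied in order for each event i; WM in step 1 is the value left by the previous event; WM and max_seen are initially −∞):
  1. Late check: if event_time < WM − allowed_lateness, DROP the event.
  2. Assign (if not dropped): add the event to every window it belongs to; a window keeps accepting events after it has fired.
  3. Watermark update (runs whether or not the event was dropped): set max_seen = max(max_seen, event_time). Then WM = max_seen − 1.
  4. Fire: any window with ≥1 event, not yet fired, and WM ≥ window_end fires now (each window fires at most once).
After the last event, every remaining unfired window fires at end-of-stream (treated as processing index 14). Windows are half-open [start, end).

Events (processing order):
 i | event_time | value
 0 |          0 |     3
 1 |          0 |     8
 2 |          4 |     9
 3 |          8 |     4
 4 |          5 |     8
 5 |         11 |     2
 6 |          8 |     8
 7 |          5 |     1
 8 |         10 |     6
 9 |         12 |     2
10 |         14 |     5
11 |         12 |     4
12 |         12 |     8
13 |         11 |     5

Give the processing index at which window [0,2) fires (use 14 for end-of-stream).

2

i=0 t=0 v=3: → [0,2); WM=-1
i=1 t=0 v=8: → [0,2); WM=-1
i=2 t=4 v=9: → [4,6),[3,5); WM=3; [0,2) fires=11
i=3 t=8 v=4: → [8,10),[7,9); WM=7; [3,5) fires=9 [4,6) fires=9
i=4 t=5 v=8: → [5,7),[4,6); WM=7; [5,7) fires=8
i=5 t=11 v=2: → [11,13),[10,12); WM=10; [7,9) fires=4 [8,10) fires=4
i=6 t=8 v=8: → [8,10),[7,9); WM=10
i=7 t=5 v=1: DROP (t<10-2); WM=10
i=8 t=10 v=6: → [10,12),[9,11); WM=10
i=9 t=12 v=2: → [12,14),[11,13); WM=11; [9,11) fires=6
i=10 t=14 v=5: → [14,16),[13,15); WM=13; [10,12) fires=8 [11,13) fires=4
i=11 t=12 v=4: → [12,14),[11,13); WM=13
i=12 t=12 v=8: → [12,14),[11,13); WM=13
i=13 t=11 v=5: → [11,13),[10,12); WM=13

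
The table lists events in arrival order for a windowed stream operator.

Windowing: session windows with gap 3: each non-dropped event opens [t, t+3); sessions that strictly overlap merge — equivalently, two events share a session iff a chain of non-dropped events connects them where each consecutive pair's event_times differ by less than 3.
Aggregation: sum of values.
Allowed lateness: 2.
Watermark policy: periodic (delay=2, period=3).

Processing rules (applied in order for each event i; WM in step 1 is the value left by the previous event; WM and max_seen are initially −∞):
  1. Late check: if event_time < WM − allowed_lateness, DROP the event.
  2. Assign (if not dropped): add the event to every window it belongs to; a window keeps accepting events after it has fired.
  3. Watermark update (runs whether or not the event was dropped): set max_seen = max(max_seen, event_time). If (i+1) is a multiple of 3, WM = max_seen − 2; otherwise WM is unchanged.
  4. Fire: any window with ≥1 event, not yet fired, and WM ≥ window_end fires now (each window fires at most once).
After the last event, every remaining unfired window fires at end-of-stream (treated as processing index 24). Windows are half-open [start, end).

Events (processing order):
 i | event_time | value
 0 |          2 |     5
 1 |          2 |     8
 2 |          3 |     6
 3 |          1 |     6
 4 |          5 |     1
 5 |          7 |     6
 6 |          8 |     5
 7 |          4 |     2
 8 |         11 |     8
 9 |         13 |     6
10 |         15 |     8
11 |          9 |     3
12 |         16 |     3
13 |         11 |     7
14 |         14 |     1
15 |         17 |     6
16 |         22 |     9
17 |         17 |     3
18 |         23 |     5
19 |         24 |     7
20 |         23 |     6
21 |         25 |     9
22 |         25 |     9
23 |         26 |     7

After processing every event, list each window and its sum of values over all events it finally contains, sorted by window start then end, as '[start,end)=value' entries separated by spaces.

[1,20)=84 [22,29)=52

i=0 t=2 v=5: → [2,5); WM=−∞
i=1 t=2 v=8: → [2,5); WM=−∞
i=2 t=3 v=6: → [2,6); WM=1
i=3 t=1 v=6: → [1,6); WM=1
i=4 t=5 v=1: → [1,8); WM=1
i=5 t=7 v=6: → [1,10); WM=5
i=6 t=8 v=5: → [1,11); WM=5
i=7 t=4 v=2: → [1,11); WM=5
i=8 t=11 v=8: → [11,14); WM=9
i=9 t=13 v=6: → [11,16); WM=9
i=10 t=15 v=8: → [11,18); WM=9
i=11 t=9 v=3: → [1,18); WM=13
i=12 t=16 v=3: → [1,19); WM=13
i=13 t=11 v=7: → [1,19); WM=13
i=14 t=14 v=1: → [1,19); WM=14
i=15 t=17 v=6: → [1,20); WM=14
i=16 t=22 v=9: → [22,25); WM=14
i=17 t=17 v=3: → [1,20); WM=20
i=18 t=23 v=5: → [22,26); WM=20
i=19 t=24 v=7: → [22,27); WM=20
i=20 t=23 v=6: → [22,27); WM=22
i=21 t=25 v=9: → [22,28); WM=22
i=22 t=25 v=9: → [22,28); WM=22
i=23 t=26 v=7: → [22,29); WM=24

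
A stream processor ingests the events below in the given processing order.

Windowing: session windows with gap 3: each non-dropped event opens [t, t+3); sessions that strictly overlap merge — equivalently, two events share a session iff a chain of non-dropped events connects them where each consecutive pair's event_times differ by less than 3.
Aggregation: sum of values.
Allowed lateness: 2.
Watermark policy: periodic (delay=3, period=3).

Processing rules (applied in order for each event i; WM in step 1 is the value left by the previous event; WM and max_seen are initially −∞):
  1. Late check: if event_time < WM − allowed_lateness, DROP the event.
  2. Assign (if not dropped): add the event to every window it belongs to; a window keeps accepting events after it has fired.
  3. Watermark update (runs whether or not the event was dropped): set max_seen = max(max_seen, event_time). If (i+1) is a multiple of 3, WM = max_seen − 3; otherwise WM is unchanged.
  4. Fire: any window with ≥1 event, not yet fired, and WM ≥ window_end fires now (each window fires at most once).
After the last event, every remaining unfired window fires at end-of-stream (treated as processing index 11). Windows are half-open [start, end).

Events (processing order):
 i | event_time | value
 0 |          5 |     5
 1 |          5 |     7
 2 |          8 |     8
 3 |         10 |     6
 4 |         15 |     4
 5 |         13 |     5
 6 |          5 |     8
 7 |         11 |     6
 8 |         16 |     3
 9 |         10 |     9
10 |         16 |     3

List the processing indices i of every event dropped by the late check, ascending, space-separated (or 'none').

6 9

i=0 t=5 v=5: → [5,8); WM=−∞
i=1 t=5 v=7: → [5,8); WM=−∞
i=2 t=8 v=8: → [8,11); WM=5
i=3 t=10 v=6: → [8,13); WM=5
i=4 t=15 v=4: → [15,18); WM=5
i=5 t=13 v=5: → [13,18); WM=12
i=6 t=5 v=8: DROP (t<12-2); WM=12
i=7 t=11 v=6: → [8,18); WM=12
i=8 t=16 v=3: → [8,19); WM=13
i=9 t=10 v=9: DROP (t<13-2); WM=13
i=10 t=16 v=3: → [8,19); WM=13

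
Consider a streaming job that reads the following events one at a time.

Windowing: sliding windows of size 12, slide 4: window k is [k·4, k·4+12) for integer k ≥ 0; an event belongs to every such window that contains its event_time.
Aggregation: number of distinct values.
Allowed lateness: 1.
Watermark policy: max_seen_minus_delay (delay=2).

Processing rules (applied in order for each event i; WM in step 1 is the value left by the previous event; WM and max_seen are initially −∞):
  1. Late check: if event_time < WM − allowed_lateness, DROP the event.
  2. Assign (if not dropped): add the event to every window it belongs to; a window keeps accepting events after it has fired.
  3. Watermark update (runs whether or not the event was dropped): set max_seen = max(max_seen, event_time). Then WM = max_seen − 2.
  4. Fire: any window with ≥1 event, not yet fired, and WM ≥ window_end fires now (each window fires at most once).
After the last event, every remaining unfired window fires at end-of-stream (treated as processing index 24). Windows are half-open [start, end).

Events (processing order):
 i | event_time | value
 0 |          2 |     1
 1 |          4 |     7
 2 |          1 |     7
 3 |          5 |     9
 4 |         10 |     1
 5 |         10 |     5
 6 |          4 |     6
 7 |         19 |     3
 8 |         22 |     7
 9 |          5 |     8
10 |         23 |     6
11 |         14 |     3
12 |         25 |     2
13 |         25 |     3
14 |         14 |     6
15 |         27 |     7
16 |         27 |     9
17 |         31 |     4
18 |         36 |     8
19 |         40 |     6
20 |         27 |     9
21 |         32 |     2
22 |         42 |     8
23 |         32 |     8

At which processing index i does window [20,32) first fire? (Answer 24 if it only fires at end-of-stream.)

i=0 t=2 v=1: → [0,12); WM=0
i=1 t=4 v=7: → [4,16),[0,12); WM=2
i=2 t=1 v=7: → [0,12); WM=2
i=3 t=5 v=9: → [4,16),[0,12); WM=3
i=4 t=10 v=1: → [8,20),[4,16),[0,12); WM=8
i=5 t=10 v=5: → [8,20),[4,16),[0,12); WM=8
i=6 t=4 v=6: DROP (t<8-1); WM=8
i=7 t=19 v=3: → [16,28),[12,24),[8,20); WM=17; [0,12) fires=4 [4,16) fires=4
i=8 t=22 v=7: → [20,32),[16,28),[12,24); WM=20; [8,20) fires=3
i=9 t=5 v=8: DROP (t<20-1); WM=20
i=10 t=23 v=6: → [20,32),[16,28),[12,24); WM=21
i=11 t=14 v=3: DROP (t<21-1); WM=21
i=12 t=25 v=2: → [24,36),[20,32),[16,28); WM=23
i=13 t=25 v=3: → [24,36),[20,32),[16,28); WM=23
i=14 t=14 v=6: DROP (t<23-1); WM=23
i=15 t=27 v=7: → [24,36),[20,32),[16,28); WM=25; [12,24) fires=3
i=16 t=27 v=9: → [24,36),[20,32),[16,28); WM=25
i=17 t=31 v=4: → [28,40),[24,36),[20,32); WM=29; [16,28) fires=5
i=18 t=36 v=8: → [36,48),[32,44),[28,40); WM=34; [20,32) fires=6
i=19 t=40 v=6: → [40,52),[36,48),[32,44); WM=38; [24,36) fires=5
i=20 t=27 v=9: DROP (t<38-1); WM=38
i=21 t=32 v=2: DROP (t<38-1); WM=38
i=22 t=42 v=8: → [40,52),[36,48),[32,44); WM=40; [28,40) fires=2
i=23 t=32 v=8: DROP (t<40-1); WM=40

18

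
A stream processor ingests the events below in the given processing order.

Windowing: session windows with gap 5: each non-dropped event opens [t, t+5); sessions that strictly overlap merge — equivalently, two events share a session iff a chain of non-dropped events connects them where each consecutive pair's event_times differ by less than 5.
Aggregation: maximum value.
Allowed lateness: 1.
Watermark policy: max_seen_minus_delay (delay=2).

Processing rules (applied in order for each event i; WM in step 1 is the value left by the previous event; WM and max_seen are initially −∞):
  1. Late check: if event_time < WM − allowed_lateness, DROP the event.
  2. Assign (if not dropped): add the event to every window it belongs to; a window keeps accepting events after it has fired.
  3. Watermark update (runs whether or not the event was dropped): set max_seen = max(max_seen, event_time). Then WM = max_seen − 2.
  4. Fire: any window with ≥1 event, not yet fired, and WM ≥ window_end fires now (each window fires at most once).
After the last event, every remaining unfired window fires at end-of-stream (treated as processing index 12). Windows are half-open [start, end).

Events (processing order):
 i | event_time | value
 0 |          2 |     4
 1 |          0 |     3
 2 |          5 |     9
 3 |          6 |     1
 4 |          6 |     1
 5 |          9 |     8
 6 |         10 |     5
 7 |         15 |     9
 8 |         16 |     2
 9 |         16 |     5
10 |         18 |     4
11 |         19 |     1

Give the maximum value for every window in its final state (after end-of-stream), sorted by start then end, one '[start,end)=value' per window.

i=0 t=2 v=4: → [2,7); WM=0
i=1 t=0 v=3: → [0,7); WM=0
i=2 t=5 v=9: → [0,10); WM=3
i=3 t=6 v=1: → [0,11); WM=4
i=4 t=6 v=1: → [0,11); WM=4
i=5 t=9 v=8: → [0,14); WM=7
i=6 t=10 v=5: → [0,15); WM=8
i=7 t=15 v=9: → [15,20); WM=13
i=8 t=16 v=2: → [15,21); WM=14
i=9 t=16 v=5: → [15,21); WM=14
i=10 t=18 v=4: → [15,23); WM=16
i=11 t=19 v=1: → [15,24); WM=17

[0,15)=9 [15,24)=9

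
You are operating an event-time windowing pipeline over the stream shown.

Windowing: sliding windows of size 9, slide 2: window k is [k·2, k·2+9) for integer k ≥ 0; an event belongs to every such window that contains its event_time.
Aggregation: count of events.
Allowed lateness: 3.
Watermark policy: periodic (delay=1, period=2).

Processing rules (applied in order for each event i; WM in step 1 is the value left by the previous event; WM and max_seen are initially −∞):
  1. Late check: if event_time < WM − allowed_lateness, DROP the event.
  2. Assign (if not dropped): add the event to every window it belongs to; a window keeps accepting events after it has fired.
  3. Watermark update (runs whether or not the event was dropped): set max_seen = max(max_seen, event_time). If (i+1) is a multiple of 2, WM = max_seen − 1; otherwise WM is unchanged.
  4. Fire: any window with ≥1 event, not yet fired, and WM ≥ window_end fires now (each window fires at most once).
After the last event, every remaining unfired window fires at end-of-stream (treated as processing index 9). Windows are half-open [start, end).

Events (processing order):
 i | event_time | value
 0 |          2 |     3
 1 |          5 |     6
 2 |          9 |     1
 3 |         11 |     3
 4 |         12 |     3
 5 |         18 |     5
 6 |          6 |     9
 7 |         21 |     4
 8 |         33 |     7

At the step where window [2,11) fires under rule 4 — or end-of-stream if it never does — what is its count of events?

i=0 t=2 v=3: → [2,11),[0,9); WM=−∞
i=1 t=5 v=6: → [4,13),[2,11),[0,9); WM=4
i=2 t=9 v=1: → [8,17),[6,15),[4,13),[2,11); WM=4
i=3 t=11 v=3: → [10,19),[8,17),[6,15),[4,13); WM=10; [0,9) fires=2
i=4 t=12 v=3: → [12,21),[10,19),[8,17),[6,15),[4,13); WM=10
i=5 t=18 v=5: → [18,27),[16,25),[14,23),[12,21),[10,19); WM=17; [2,11) fires=3 [4,13) fires=4 [6,15) fires=3 [8,17) fires=3
i=6 t=6 v=9: DROP (t<17-3); WM=17
i=7 t=21 v=4: → [20,29),[18,27),[16,25),[14,23); WM=20; [10,19) fires=3
i=8 t=33 v=7: → [32,41),[30,39),[28,37),[26,35); WM=20

3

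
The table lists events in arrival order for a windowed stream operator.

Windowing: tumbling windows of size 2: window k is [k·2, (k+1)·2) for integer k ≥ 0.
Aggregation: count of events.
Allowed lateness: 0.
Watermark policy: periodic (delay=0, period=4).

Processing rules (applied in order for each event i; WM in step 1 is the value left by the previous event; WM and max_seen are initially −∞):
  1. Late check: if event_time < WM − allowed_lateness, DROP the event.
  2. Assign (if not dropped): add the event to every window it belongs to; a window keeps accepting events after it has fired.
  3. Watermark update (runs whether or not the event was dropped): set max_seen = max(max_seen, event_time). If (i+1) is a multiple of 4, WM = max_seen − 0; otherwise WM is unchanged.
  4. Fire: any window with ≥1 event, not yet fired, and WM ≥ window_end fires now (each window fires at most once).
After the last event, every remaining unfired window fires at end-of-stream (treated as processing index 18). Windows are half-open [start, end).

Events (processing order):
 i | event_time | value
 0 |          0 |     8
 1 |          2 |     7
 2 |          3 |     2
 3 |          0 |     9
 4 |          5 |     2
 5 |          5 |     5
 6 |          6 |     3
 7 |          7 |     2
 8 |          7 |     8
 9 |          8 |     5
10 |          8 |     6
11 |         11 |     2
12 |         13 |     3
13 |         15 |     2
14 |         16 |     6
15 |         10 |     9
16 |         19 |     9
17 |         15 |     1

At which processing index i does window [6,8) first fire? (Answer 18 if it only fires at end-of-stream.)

i=0 t=0 v=8: → [0,2); WM=−∞
i=1 t=2 v=7: → [2,4); WM=−∞
i=2 t=3 v=2: → [2,4); WM=−∞
i=3 t=0 v=9: → [0,2); WM=3; [0,2) fires=2
i=4 t=5 v=2: → [4,6); WM=3
i=5 t=5 v=5: → [4,6); WM=3
i=6 t=6 v=3: → [6,8); WM=3
i=7 t=7 v=2: → [6,8); WM=7; [2,4) fires=2 [4,6) fires=2
i=8 t=7 v=8: → [6,8); WM=7
i=9 t=8 v=5: → [8,10); WM=7
i=10 t=8 v=6: → [8,10); WM=7
i=11 t=11 v=2: → [10,12); WM=11; [6,8) fires=3 [8,10) fires=2
i=12 t=13 v=3: → [12,14); WM=11
i=13 t=15 v=2: → [14,16); WM=11
i=14 t=16 v=6: → [16,18); WM=11
i=15 t=10 v=9: DROP (t<11-0); WM=16; [10,12) fires=1 [12,14) fires=1 [14,16) fires=1
i=16 t=19 v=9: → [18,20); WM=16
i=17 t=15 v=1: DROP (t<16-0); WM=16

11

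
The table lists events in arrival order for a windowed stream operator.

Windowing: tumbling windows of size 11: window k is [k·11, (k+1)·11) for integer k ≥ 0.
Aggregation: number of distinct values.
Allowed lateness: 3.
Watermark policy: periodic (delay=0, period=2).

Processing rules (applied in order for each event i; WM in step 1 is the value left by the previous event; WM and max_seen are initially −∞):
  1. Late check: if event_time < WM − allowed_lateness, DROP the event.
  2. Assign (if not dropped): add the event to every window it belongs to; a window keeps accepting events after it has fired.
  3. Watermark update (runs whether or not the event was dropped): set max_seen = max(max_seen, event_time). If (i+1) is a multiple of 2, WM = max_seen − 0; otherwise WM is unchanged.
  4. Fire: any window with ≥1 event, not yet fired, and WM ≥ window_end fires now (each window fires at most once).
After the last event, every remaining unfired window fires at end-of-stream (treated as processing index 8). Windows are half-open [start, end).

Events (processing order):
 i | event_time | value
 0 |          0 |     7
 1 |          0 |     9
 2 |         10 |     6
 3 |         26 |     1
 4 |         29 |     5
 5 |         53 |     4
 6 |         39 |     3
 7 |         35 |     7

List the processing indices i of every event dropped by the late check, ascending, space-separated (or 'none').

6 7

i=0 t=0 v=7: → [0,11); WM=−∞
i=1 t=0 v=9: → [0,11); WM=0
i=2 t=10 v=6: → [0,11); WM=0
i=3 t=26 v=1: → [22,33); WM=26; [0,11) fires=3
i=4 t=29 v=5: → [22,33); WM=26
i=5 t=53 v=4: → [44,55); WM=53; [22,33) fires=2
i=6 t=39 v=3: DROP (t<53-3); WM=53
i=7 t=35 v=7: DROP (t<53-3); WM=53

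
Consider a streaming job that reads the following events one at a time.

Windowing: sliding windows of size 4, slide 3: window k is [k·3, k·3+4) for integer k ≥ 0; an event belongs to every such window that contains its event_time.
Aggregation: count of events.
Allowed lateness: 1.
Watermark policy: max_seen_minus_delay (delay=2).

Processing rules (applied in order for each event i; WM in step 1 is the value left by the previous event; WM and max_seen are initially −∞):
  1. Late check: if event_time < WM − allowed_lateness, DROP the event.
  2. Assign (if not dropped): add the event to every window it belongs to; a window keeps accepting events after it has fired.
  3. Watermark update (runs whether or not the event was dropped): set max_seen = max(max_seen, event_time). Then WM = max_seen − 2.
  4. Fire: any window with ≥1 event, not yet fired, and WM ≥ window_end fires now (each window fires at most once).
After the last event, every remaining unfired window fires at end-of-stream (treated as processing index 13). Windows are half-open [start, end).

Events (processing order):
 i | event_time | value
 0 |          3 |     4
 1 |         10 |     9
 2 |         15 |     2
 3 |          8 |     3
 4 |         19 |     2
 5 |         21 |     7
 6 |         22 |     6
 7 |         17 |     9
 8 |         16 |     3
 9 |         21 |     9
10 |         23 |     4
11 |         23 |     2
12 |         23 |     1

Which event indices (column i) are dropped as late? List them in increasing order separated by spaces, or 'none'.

3 7 8

i=0 t=3 v=4: → [3,7),[0,4); WM=1
i=1 t=10 v=9: → [9,13); WM=8; [0,4) fires=1 [3,7) fires=1
i=2 t=15 v=2: → [15,19),[12,16); WM=13; [9,13) fires=1
i=3 t=8 v=3: DROP (t<13-1); WM=13
i=4 t=19 v=2: → [18,22); WM=17; [12,16) fires=1
i=5 t=21 v=7: → [21,25),[18,22); WM=19; [15,19) fires=1
i=6 t=22 v=6: → [21,25); WM=20
i=7 t=17 v=9: DROP (t<20-1); WM=20
i=8 t=16 v=3: DROP (t<20-1); WM=20
i=9 t=21 v=9: → [21,25),[18,22); WM=20
i=10 t=23 v=4: → [21,25); WM=21
i=11 t=23 v=2: → [21,25); WM=21
i=12 t=23 v=1: → [21,25); WM=21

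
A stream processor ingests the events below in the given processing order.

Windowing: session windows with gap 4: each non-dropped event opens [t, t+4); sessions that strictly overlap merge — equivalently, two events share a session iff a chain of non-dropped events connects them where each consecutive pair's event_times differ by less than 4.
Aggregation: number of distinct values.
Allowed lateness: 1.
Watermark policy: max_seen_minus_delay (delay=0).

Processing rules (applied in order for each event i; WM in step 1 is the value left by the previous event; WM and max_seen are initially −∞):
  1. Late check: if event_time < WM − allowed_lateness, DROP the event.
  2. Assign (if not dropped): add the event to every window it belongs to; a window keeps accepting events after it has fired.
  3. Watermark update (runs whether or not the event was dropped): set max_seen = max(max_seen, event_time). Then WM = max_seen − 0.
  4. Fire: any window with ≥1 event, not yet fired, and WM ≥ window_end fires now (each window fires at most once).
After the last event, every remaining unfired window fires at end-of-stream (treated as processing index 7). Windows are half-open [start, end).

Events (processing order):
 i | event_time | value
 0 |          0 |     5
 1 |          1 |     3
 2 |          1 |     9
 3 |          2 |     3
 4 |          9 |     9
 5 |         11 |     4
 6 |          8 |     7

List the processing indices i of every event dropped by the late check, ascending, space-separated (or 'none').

6

i=0 t=0 v=5: → [0,4); WM=0
i=1 t=1 v=3: → [0,5); WM=1
i=2 t=1 v=9: → [0,5); WM=1
i=3 t=2 v=3: → [0,6); WM=2
i=4 t=9 v=9: → [9,13); WM=9
i=5 t=11 v=4: → [9,15); WM=11
i=6 t=8 v=7: DROP (t<11-1); WM=11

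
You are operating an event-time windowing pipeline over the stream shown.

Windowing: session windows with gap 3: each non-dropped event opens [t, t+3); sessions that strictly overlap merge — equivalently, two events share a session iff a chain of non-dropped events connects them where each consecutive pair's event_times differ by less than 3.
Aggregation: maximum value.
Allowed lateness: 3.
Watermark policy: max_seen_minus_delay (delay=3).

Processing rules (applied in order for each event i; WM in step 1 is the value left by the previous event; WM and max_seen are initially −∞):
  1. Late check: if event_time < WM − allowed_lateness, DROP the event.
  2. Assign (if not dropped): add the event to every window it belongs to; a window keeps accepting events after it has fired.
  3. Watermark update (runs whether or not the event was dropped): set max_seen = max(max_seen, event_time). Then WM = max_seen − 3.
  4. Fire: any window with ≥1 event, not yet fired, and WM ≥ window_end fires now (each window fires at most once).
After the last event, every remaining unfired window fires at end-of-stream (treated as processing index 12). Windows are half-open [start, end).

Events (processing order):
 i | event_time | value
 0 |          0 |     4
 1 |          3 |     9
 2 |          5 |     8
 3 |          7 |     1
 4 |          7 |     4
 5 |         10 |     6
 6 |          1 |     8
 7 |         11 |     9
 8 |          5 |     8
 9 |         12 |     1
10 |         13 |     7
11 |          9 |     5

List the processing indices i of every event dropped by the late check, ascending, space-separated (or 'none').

6

i=0 t=0 v=4: → [0,3); WM=-3
i=1 t=3 v=9: → [3,6); WM=0
i=2 t=5 v=8: → [3,8); WM=2
i=3 t=7 v=1: → [3,10); WM=4
i=4 t=7 v=4: → [3,10); WM=4
i=5 t=10 v=6: → [10,13); WM=7
i=6 t=1 v=8: DROP (t<7-3); WM=7
i=7 t=11 v=9: → [10,14); WM=8
i=8 t=5 v=8: → [3,10); WM=8
i=9 t=12 v=1: → [10,15); WM=9
i=10 t=13 v=7: → [10,16); WM=10
i=11 t=9 v=5: → [3,16); WM=10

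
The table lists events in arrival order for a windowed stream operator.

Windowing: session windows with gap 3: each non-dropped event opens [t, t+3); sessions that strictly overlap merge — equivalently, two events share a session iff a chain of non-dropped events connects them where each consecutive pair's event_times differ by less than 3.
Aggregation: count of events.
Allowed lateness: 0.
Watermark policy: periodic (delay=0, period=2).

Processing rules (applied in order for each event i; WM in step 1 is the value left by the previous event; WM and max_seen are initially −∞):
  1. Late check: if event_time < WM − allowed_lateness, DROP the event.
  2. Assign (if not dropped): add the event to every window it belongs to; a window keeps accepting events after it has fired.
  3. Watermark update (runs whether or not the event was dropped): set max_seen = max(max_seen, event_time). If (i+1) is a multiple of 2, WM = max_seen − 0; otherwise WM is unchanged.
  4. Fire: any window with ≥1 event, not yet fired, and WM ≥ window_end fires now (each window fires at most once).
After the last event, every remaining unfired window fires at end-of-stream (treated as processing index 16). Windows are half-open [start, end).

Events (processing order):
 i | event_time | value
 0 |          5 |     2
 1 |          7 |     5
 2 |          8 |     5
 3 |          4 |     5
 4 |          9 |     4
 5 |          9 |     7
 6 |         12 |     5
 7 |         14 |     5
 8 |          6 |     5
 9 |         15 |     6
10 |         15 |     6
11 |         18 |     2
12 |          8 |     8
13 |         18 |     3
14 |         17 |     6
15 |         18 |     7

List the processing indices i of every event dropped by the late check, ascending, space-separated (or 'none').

3 8 12 14

i=0 t=5 v=2: → [5,8); WM=−∞
i=1 t=7 v=5: → [5,10); WM=7
i=2 t=8 v=5: → [5,11); WM=7
i=3 t=4 v=5: DROP (t<7-0); WM=8
i=4 t=9 v=4: → [5,12); WM=8
i=5 t=9 v=7: → [5,12); WM=9
i=6 t=12 v=5: → [12,15); WM=9
i=7 t=14 v=5: → [12,17); WM=14
i=8 t=6 v=5: DROP (t<14-0); WM=14
i=9 t=15 v=6: → [12,18); WM=15
i=10 t=15 v=6: → [12,18); WM=15
i=11 t=18 v=2: → [18,21); WM=18
i=12 t=8 v=8: DROP (t<18-0); WM=18
i=13 t=18 v=3: → [18,21); WM=18
i=14 t=17 v=6: DROP (t<18-0); WM=18
i=15 t=18 v=7: → [18,21); WM=18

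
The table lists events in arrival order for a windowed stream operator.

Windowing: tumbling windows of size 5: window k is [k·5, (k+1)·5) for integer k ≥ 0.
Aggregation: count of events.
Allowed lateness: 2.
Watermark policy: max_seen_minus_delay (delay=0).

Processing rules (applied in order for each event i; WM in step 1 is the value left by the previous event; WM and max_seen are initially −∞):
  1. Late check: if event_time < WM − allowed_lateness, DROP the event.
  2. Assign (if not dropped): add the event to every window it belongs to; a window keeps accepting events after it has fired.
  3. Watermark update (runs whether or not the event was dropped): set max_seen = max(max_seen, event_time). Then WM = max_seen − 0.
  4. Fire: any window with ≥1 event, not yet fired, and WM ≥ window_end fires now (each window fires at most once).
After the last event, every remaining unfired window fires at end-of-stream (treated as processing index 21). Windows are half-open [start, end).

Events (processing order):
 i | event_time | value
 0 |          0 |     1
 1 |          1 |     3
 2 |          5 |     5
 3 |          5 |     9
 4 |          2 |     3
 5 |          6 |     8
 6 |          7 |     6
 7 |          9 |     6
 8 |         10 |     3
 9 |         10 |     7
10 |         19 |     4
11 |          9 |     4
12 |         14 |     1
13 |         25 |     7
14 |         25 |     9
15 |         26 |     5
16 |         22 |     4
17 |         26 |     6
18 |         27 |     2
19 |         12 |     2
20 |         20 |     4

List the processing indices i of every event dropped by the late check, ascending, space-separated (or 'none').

4 11 12 16 19 20

i=0 t=0 v=1: → [0,5); WM=0
i=1 t=1 v=3: → [0,5); WM=1
i=2 t=5 v=5: → [5,10); WM=5; [0,5) fires=2
i=3 t=5 v=9: → [5,10); WM=5
i=4 t=2 v=3: DROP (t<5-2); WM=5
i=5 t=6 v=8: → [5,10); WM=6
i=6 t=7 v=6: → [5,10); WM=7
i=7 t=9 v=6: → [5,10); WM=9
i=8 t=10 v=3: → [10,15); WM=10; [5,10) fires=5
i=9 t=10 v=7: → [10,15); WM=10
i=10 t=19 v=4: → [15,20); WM=19; [10,15) fires=2
i=11 t=9 v=4: DROP (t<19-2); WM=19
i=12 t=14 v=1: DROP (t<19-2); WM=19
i=13 t=25 v=7: → [25,30); WM=25; [15,20) fires=1
i=14 t=25 v=9: → [25,30); WM=25
i=15 t=26 v=5: → [25,30); WM=26
i=16 t=22 v=4: DROP (t<26-2); WM=26
i=17 t=26 v=6: → [25,30); WM=26
i=18 t=27 v=2: → [25,30); WM=27
i=19 t=12 v=2: DROP (t<27-2); WM=27
i=20 t=20 v=4: DROP (t<27-2); WM=27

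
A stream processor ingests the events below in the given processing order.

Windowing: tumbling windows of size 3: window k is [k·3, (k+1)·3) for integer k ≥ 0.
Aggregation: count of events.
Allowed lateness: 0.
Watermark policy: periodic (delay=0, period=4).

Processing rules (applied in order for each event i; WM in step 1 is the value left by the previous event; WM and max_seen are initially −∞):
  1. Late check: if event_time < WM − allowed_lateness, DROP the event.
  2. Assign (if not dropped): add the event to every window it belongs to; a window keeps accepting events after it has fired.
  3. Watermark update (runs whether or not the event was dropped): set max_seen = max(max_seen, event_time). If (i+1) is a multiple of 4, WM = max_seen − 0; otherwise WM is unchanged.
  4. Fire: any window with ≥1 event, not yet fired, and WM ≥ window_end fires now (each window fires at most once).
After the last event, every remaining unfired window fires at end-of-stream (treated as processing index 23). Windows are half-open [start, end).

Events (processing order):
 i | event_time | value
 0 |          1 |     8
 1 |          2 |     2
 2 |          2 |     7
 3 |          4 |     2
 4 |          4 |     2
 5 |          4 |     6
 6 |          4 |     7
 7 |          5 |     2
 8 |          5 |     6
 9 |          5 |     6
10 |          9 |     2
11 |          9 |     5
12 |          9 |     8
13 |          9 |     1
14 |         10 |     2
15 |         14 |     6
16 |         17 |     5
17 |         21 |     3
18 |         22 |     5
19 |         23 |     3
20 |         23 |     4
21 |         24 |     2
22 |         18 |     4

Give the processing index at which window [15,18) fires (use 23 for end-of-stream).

19

i=0 t=1 v=8: → [0,3); WM=−∞
i=1 t=2 v=2: → [0,3); WM=−∞
i=2 t=2 v=7: → [0,3); WM=−∞
i=3 t=4 v=2: → [3,6); WM=4; [0,3) fires=3
i=4 t=4 v=2: → [3,6); WM=4
i=5 t=4 v=6: → [3,6); WM=4
i=6 t=4 v=7: → [3,6); WM=4
i=7 t=5 v=2: → [3,6); WM=5
i=8 t=5 v=6: → [3,6); WM=5
i=9 t=5 v=6: → [3,6); WM=5
i=10 t=9 v=2: → [9,12); WM=5
i=11 t=9 v=5: → [9,12); WM=9; [3,6) fires=7
i=12 t=9 v=8: → [9,12); WM=9
i=13 t=9 v=1: → [9,12); WM=9
i=14 t=10 v=2: → [9,12); WM=9
i=15 t=14 v=6: → [12,15); WM=14; [9,12) fires=5
i=16 t=17 v=5: → [15,18); WM=14
i=17 t=21 v=3: → [21,24); WM=14
i=18 t=22 v=5: → [21,24); WM=14
i=19 t=23 v=3: → [21,24); WM=23; [12,15) fires=1 [15,18) fires=1
i=20 t=23 v=4: → [21,24); WM=23
i=21 t=24 v=2: → [24,27); WM=23
i=22 t=18 v=4: DROP (t<23-0); WM=23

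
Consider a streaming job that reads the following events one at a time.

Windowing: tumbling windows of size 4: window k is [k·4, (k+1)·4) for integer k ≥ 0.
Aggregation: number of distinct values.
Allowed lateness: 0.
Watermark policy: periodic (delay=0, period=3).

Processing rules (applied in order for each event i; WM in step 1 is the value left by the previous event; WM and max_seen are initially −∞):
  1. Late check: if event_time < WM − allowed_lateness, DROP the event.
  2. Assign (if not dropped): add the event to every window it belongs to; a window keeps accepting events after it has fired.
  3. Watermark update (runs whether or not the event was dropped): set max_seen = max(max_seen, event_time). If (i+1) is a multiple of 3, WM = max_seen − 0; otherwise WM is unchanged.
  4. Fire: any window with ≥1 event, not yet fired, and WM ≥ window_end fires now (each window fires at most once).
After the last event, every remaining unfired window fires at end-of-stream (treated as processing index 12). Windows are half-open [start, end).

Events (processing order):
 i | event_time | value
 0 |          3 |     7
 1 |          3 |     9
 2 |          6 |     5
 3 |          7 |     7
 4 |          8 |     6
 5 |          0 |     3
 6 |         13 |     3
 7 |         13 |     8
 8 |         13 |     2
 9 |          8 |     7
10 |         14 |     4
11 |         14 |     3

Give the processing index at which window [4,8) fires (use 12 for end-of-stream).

i=0 t=3 v=7: → [0,4); WM=−∞
i=1 t=3 v=9: → [0,4); WM=−∞
i=2 t=6 v=5: → [4,8); WM=6; [0,4) fires=2
i=3 t=7 v=7: → [4,8); WM=6
i=4 t=8 v=6: → [8,12); WM=6
i=5 t=0 v=3: DROP (t<6-0); WM=8; [4,8) fires=2
i=6 t=13 v=3: → [12,16); WM=8
i=7 t=13 v=8: → [12,16); WM=8
i=8 t=13 v=2: → [12,16); WM=13; [8,12) fires=1
i=9 t=8 v=7: DROP (t<13-0); WM=13
i=10 t=14 v=4: → [12,16); WM=13
i=11 t=14 v=3: → [12,16); WM=14

5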